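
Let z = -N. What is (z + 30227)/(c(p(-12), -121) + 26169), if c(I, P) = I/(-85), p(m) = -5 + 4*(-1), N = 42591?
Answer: -525470/1112187 ≈ -0.47247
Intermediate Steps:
z = -42591 (z = -1*42591 = -42591)
p(m) = -9 (p(m) = -5 - 4 = -9)
c(I, P) = -I/85 (c(I, P) = I*(-1/85) = -I/85)
(z + 30227)/(c(p(-12), -121) + 26169) = (-42591 + 30227)/(-1/85*(-9) + 26169) = -12364/(9/85 + 26169) = -12364/2224374/85 = -12364*85/2224374 = -525470/1112187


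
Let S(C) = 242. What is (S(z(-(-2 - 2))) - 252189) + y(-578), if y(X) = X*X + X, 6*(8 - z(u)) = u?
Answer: 81559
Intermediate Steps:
z(u) = 8 - u/6
y(X) = X + X**2 (y(X) = X**2 + X = X + X**2)
(S(z(-(-2 - 2))) - 252189) + y(-578) = (242 - 252189) - 578*(1 - 578) = -251947 - 578*(-577) = -251947 + 333506 = 81559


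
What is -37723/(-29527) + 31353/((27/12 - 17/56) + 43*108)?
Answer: 61657067815/7682128171 ≈ 8.0260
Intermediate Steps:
-37723/(-29527) + 31353/((27/12 - 17/56) + 43*108) = -37723*(-1/29527) + 31353/((27*(1/12) - 17*1/56) + 4644) = 37723/29527 + 31353/((9/4 - 17/56) + 4644) = 37723/29527 + 31353/(109/56 + 4644) = 37723/29527 + 31353/(260173/56) = 37723/29527 + 31353*(56/260173) = 37723/29527 + 1755768/260173 = 61657067815/7682128171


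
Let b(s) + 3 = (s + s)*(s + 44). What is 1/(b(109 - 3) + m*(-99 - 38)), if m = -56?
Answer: 1/39469 ≈ 2.5336e-5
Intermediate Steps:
b(s) = -3 + 2*s*(44 + s) (b(s) = -3 + (s + s)*(s + 44) = -3 + (2*s)*(44 + s) = -3 + 2*s*(44 + s))
1/(b(109 - 3) + m*(-99 - 38)) = 1/((-3 + 2*(109 - 3)**2 + 88*(109 - 3)) - 56*(-99 - 38)) = 1/((-3 + 2*106**2 + 88*106) - 56*(-137)) = 1/((-3 + 2*11236 + 9328) + 7672) = 1/((-3 + 22472 + 9328) + 7672) = 1/(31797 + 7672) = 1/39469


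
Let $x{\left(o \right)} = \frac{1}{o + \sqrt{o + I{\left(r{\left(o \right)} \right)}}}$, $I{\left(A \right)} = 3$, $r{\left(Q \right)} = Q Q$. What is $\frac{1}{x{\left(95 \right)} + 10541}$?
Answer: $\frac{47049801}{495952453039} + \frac{7 \sqrt{2}}{991904906078} \approx 9.4868 \cdot 10^{-5}$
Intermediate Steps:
$r{\left(Q \right)} = Q^{2}$
$x{\left(o \right)} = \frac{1}{o + \sqrt{3 + o}}$ ($x{\left(o \right)} = \frac{1}{o + \sqrt{o + 3}} = \frac{1}{o + \sqrt{3 + o}}$)
$\frac{1}{x{\left(95 \right)} + 10541} = \frac{1}{\frac{1}{95 + \sqrt{3 + 95}} + 10541} = \frac{1}{\frac{1}{95 + \sqrt{98}} + 10541} = \frac{1}{\frac{1}{95 + 7 \sqrt{2}} + 10541} = \frac{1}{10541 + \frac{1}{95 + 7 \sqrt{2}}}$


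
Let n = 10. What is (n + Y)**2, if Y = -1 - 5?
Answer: 16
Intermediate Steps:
Y = -6
(n + Y)**2 = (10 - 6)**2 = 4**2 = 16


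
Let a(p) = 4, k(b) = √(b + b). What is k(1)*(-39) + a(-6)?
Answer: 4 - 39*√2 ≈ -51.154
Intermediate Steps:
k(b) = √2*√b (k(b) = √(2*b) = √2*√b)
k(1)*(-39) + a(-6) = (√2*√1)*(-39) + 4 = (√2*1)*(-39) + 4 = √2*(-39) + 4 = -39*√2 + 4 = 4 - 39*√2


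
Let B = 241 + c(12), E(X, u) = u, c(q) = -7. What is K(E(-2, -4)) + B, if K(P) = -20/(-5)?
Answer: 238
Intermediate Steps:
K(P) = 4 (K(P) = -20*(-⅕) = 4)
B = 234 (B = 241 - 7 = 234)
K(E(-2, -4)) + B = 4 + 234 = 238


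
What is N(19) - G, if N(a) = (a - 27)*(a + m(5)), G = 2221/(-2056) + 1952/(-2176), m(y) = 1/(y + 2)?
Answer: -36984767/244664 ≈ -151.17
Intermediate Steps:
m(y) = 1/(2 + y)
G = -69111/34952 (G = 2221*(-1/2056) + 1952*(-1/2176) = -2221/2056 - 61/68 = -69111/34952 ≈ -1.9773)
N(a) = (-27 + a)*(1/7 + a) (N(a) = (a - 27)*(a + 1/(2 + 5)) = (-27 + a)*(a + 1/7) = (-27 + a)*(1/7 + a))
N(19) - G = (-27/7 + 19**2 - 188/7*19) - 1*(-69111/34952) = (-27/7 + 361 - 3572/7) + 69111/34952 = -1072/7 + 69111/34952 = -36984767/244664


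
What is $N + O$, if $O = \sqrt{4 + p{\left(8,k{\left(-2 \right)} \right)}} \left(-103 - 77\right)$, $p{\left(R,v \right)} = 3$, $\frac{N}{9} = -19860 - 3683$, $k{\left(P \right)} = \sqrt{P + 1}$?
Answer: $-211887 - 180 \sqrt{7} \approx -2.1236 \cdot 10^{5}$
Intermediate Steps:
$k{\left(P \right)} = \sqrt{1 + P}$
$N = -211887$ ($N = 9 \left(-19860 - 3683\right) = 9 \left(-23543\right) = -211887$)
$O = - 180 \sqrt{7}$ ($O = \sqrt{4 + 3} \left(-103 - 77\right) = \sqrt{7} \left(-180\right) = - 180 \sqrt{7} \approx -476.24$)
$N + O = -211887 - 180 \sqrt{7}$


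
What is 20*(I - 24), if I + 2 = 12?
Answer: -280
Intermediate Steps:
I = 10 (I = -2 + 12 = 10)
20*(I - 24) = 20*(10 - 24) = 20*(-14) = -280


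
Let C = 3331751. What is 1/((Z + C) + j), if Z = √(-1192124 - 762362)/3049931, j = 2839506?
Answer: 57405520789810054577/354264222012760827980647775 - 3049931*I*√1954486/354264222012760827980647775 ≈ 1.6204e-7 - 1.2036e-17*I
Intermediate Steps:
Z = I*√1954486/3049931 (Z = √(-1954486)*(1/3049931) = (I*√1954486)*(1/3049931) = I*√1954486/3049931 ≈ 0.00045838*I)
1/((Z + C) + j) = 1/((I*√1954486/3049931 + 3331751) + 2839506) = 1/((3331751 + I*√1954486/3049931) + 2839506) = 1/(6171257 + I*√1954486/3049931)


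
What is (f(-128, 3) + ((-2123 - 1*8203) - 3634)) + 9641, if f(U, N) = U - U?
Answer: -4319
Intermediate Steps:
f(U, N) = 0
(f(-128, 3) + ((-2123 - 1*8203) - 3634)) + 9641 = (0 + ((-2123 - 1*8203) - 3634)) + 9641 = (0 + ((-2123 - 8203) - 3634)) + 9641 = (0 + (-10326 - 3634)) + 9641 = (0 - 13960) + 9641 = -13960 + 9641 = -4319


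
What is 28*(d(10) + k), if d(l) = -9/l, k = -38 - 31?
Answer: -9786/5 ≈ -1957.2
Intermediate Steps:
k = -69
28*(d(10) + k) = 28*(-9/10 - 69) = 28*(-699/10) = -9786/5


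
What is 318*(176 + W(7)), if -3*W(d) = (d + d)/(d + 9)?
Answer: 223501/4 ≈ 55875.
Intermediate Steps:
W(d) = -2*d/(3*(9 + d)) (W(d) = -(d + d)/(3*(d + 9)) = -2*d/(3*(9 + d)))
318*(176 + W(7)) = 318*(176 - 2*7/(27 + 3*7)) = 318*(176 - 2*7/(27 + 21)) = 318*(176 - 2*7/48) = 318*(176 - 2*7*1/48) = 318*(176 - 7/24) = 318*(4217/24) = 223501/4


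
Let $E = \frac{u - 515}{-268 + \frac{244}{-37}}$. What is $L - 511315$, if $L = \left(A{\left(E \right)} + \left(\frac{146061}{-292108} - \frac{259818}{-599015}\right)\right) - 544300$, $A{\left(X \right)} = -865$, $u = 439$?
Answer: $- \frac{184859790335871171}{174977073620} \approx -1.0565 \cdot 10^{6}$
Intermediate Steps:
$E = \frac{703}{2540}$ ($E = \frac{439 - 515}{-268 + \frac{244}{-37}} = - \frac{76}{-268 + 244 \left(- \frac{1}{37}\right)} = - \frac{76}{-268 - \frac{244}{37}} = - \frac{76}{- \frac{10160}{37}} = \left(-76\right) \left(- \frac{37}{10160}\right) = \frac{703}{2540} \approx 0.27677$)
$L = - \frac{95391387937860871}{174977073620}$ ($L = \left(-865 + \left(\frac{146061}{-292108} - \frac{259818}{-599015}\right)\right) - 544300 = \left(-865 + \left(146061 \left(- \frac{1}{292108}\right) - - \frac{259818}{599015}\right)\right) - 544300 = \left(-865 + \left(- \frac{146061}{292108} + \frac{259818}{599015}\right)\right) - 544300 = \left(-865 - \frac{11597813571}{174977073620}\right) - 544300 = - \frac{151366766494871}{174977073620} - 544300 = - \frac{95391387937860871}{174977073620} \approx -5.4517 \cdot 10^{5}$)
$L - 511315 = - \frac{95391387937860871}{174977073620} - 511315 = - \frac{184859790335871171}{174977073620}$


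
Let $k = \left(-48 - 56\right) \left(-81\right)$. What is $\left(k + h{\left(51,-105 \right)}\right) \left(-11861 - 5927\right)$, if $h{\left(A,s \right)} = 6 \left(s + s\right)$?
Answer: $-127433232$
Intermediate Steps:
$k = 8424$ ($k = \left(-104\right) \left(-81\right) = 8424$)
$h{\left(A,s \right)} = 12 s$ ($h{\left(A,s \right)} = 6 \cdot 2 s = 12 s$)
$\left(k + h{\left(51,-105 \right)}\right) \left(-11861 - 5927\right) = \left(8424 + 12 \left(-105\right)\right) \left(-11861 - 5927\right) = \left(8424 - 1260\right) \left(-17788\right) = 7164 \left(-17788\right) = -127433232$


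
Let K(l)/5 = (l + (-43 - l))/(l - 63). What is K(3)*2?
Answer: 43/6 ≈ 7.1667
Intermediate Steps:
K(l) = -215/(-63 + l) (K(l) = 5*((l + (-43 - l))/(l - 63)) = 5*(-43/(-63 + l)) = -215/(-63 + l))
K(3)*2 = -215/(-63 + 3)*2 = -215/(-60)*2 = -215*(-1/60)*2 = (43/12)*2 = 43/6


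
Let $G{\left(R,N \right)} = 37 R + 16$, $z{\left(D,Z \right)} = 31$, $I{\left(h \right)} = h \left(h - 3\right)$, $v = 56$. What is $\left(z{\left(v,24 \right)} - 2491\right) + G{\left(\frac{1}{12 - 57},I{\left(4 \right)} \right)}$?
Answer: $- \frac{110017}{45} \approx -2444.8$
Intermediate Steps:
$I{\left(h \right)} = h \left(-3 + h\right)$
$G{\left(R,N \right)} = 16 + 37 R$
$\left(z{\left(v,24 \right)} - 2491\right) + G{\left(\frac{1}{12 - 57},I{\left(4 \right)} \right)} = \left(31 - 2491\right) + \left(16 + \frac{37}{12 - 57}\right) = -2460 + \left(16 + \frac{37}{-45}\right) = -2460 + \left(16 + 37 \left(- \frac{1}{45}\right)\right) = -2460 + \left(16 - \frac{37}{45}\right) = -2460 + \frac{683}{45} = - \frac{110017}{45}$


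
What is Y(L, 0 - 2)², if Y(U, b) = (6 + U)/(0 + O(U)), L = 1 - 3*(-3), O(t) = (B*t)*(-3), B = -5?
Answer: 64/5625 ≈ 0.011378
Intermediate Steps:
O(t) = 15*t (O(t) = -5*t*(-3) = 15*t)
L = 10 (L = 1 + 9 = 10)
Y(U, b) = (6 + U)/(15*U) (Y(U, b) = (6 + U)/(0 + 15*U) = (6 + U)/((15*U)) = (6 + U)*(1/(15*U)) = (6 + U)/(15*U))
Y(L, 0 - 2)² = ((1/15)*(6 + 10)/10)² = ((1/15)*(⅒)*16)² = (8/75)² = 64/5625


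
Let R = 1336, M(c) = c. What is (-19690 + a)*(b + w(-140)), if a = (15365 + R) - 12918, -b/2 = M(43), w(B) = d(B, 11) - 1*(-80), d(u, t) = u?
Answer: 2322422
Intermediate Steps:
w(B) = 80 + B (w(B) = B - 1*(-80) = B + 80 = 80 + B)
b = -86 (b = -2*43 = -86)
a = 3783 (a = (15365 + 1336) - 12918 = 16701 - 12918 = 3783)
(-19690 + a)*(b + w(-140)) = (-19690 + 3783)*(-86 + (80 - 140)) = -15907*(-86 - 60) = -15907*(-146) = 2322422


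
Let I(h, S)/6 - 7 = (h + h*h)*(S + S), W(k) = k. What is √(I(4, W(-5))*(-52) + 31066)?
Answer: √91282 ≈ 302.13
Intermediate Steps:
I(h, S) = 42 + 12*S*(h + h²) (I(h, S) = 42 + 6*((h + h*h)*(S + S)) = 42 + 6*((h + h²)*(2*S)) = 42 + 6*(2*S*(h + h²)) = 42 + 12*S*(h + h²))
√(I(4, W(-5))*(-52) + 31066) = √((42 + 12*(-5)*4 + 12*(-5)*4²)*(-52) + 31066) = √((42 - 240 + 12*(-5)*16)*(-52) + 31066) = √((42 - 240 - 960)*(-52) + 31066) = √(-1158*(-52) + 31066) = √(60216 + 31066) = √91282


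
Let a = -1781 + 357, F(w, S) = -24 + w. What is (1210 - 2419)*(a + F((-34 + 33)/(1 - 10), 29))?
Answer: 5251493/3 ≈ 1.7505e+6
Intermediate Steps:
a = -1424
(1210 - 2419)*(a + F((-34 + 33)/(1 - 10), 29)) = (1210 - 2419)*(-1424 + (-24 + (-34 + 33)/(1 - 10))) = -1209*(-1424 + (-24 - 1/(-9))) = -1209*(-1424 + (-24 - 1*(-⅑))) = -1209*(-1424 + (-24 + ⅑)) = -1209*(-1424 - 215/9) = -1209*(-13031/9) = 5251493/3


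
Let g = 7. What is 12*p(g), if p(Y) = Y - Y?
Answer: 0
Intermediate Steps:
p(Y) = 0
12*p(g) = 12*0 = 0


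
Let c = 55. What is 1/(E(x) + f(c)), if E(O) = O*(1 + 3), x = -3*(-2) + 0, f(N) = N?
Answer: 1/79 ≈ 0.012658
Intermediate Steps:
x = 6 (x = 6 + 0 = 6)
E(O) = 4*O (E(O) = O*4 = 4*O)
1/(E(x) + f(c)) = 1/(4*6 + 55) = 1/(24 + 55) = 1/79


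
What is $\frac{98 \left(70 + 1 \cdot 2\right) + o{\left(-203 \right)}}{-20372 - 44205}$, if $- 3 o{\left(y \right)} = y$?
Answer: $- \frac{21371}{193731} \approx -0.11031$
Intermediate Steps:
$o{\left(y \right)} = - \frac{y}{3}$
$\frac{98 \left(70 + 1 \cdot 2\right) + o{\left(-203 \right)}}{-20372 - 44205} = \frac{98 \left(70 + 1 \cdot 2\right) - - \frac{203}{3}}{-20372 - 44205} = \frac{98 \left(70 + 2\right) + \frac{203}{3}}{-64577} = \left(98 \cdot 72 + \frac{203}{3}\right) \left(- \frac{1}{64577}\right) = \left(7056 + \frac{203}{3}\right) \left(- \frac{1}{64577}\right) = \frac{21371}{3} \left(- \frac{1}{64577}\right) = - \frac{21371}{193731}$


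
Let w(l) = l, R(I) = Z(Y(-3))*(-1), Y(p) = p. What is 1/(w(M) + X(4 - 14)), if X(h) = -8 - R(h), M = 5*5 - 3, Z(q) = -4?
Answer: ⅒ ≈ 0.10000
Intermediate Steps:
M = 22 (M = 25 - 3 = 22)
R(I) = 4 (R(I) = -4*(-1) = 4)
X(h) = -12 (X(h) = -8 - 1*4 = -8 - 4 = -12)
1/(w(M) + X(4 - 14)) = 1/(22 - 12) = 1/10 = ⅒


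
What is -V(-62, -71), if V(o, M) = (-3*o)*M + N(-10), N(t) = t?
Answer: 13216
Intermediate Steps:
V(o, M) = -10 - 3*M*o (V(o, M) = (-3*o)*M - 10 = -3*M*o - 10 = -10 - 3*M*o)
-V(-62, -71) = -(-10 - 3*(-71)*(-62)) = -(-10 - 13206) = -1*(-13216) = 13216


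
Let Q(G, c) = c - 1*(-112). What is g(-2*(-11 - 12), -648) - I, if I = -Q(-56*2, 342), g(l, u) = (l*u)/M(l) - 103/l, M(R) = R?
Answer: -9027/46 ≈ -196.24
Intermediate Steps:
g(l, u) = u - 103/l (g(l, u) = (l*u)/l - 103/l = u - 103/l)
Q(G, c) = 112 + c (Q(G, c) = c + 112 = 112 + c)
I = -454 (I = -(112 + 342) = -1*454 = -454)
g(-2*(-11 - 12), -648) - I = (-648 - 103*(-1/(2*(-11 - 12)))) - 1*(-454) = (-648 - 103/((-2*(-23)))) + 454 = (-648 - 103/46) + 454 = -29911/46 + 454 = -9027/46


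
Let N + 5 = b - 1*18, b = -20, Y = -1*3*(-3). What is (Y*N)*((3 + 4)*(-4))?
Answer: 10836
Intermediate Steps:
Y = 9 (Y = -3*(-3) = 9)
N = -43 (N = -5 + (-20 - 1*18) = -5 + (-20 - 18) = -5 - 38 = -43)
(Y*N)*((3 + 4)*(-4)) = (9*(-43))*((3 + 4)*(-4)) = -2709*(-4) = -387*(-28) = 10836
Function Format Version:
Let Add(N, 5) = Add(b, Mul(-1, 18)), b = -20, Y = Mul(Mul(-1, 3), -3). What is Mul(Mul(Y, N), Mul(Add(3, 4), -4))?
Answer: 10836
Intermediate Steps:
Y = 9 (Y = Mul(-3, -3) = 9)
N = -43 (N = Add(-5, Add(-20, Mul(-1, 18))) = Add(-5, Add(-20, -18)) = Add(-5, -38) = -43)
Mul(Mul(Y, N), Mul(Add(3, 4), -4)) = Mul(Mul(9, -43), Mul(Add(3, 4), -4)) = Mul(-387, Mul(7, -4)) = Mul(-387, -28) = 10836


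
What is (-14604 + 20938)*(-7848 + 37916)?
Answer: 190450712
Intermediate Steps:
(-14604 + 20938)*(-7848 + 37916) = 6334*30068 = 190450712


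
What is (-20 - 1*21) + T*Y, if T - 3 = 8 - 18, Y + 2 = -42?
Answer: 267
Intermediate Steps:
Y = -44 (Y = -2 - 42 = -44)
T = -7 (T = 3 + (8 - 18) = 3 - 10 = -7)
(-20 - 1*21) + T*Y = (-20 - 1*21) - 7*(-44) = (-20 - 21) + 308 = -41 + 308 = 267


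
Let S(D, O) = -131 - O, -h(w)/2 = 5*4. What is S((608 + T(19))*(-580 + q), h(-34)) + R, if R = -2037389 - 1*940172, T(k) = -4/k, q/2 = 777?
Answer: -2977652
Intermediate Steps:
q = 1554 (q = 2*777 = 1554)
h(w) = -40 (h(w) = -10*4 = -2*20 = -40)
R = -2977561 (R = -2037389 - 940172 = -2977561)
S((608 + T(19))*(-580 + q), h(-34)) + R = (-131 - 1*(-40)) - 2977561 = (-131 + 40) - 2977561 = -91 - 2977561 = -2977652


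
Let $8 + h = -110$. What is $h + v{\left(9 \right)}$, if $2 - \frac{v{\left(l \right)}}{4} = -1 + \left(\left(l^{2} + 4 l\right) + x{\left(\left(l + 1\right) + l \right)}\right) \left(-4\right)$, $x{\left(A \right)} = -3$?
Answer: $1718$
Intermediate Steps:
$h = -118$ ($h = -8 - 110 = -118$)
$v{\left(l \right)} = -36 + 16 l^{2} + 64 l$ ($v{\left(l \right)} = 8 - 4 \left(-1 + \left(\left(l^{2} + 4 l\right) - 3\right) \left(-4\right)\right) = 8 - 4 \left(-1 + \left(-3 + l^{2} + 4 l\right) \left(-4\right)\right) = 8 - 4 \left(-1 - \left(-12 + 4 l^{2} + 16 l\right)\right) = 8 - 4 \left(11 - 16 l - 4 l^{2}\right) = 8 + \left(-44 + 16 l^{2} + 64 l\right) = -36 + 16 l^{2} + 64 l$)
$h + v{\left(9 \right)} = -118 + \left(-36 + 16 \cdot 9^{2} + 64 \cdot 9\right) = -118 + \left(-36 + 16 \cdot 81 + 576\right) = -118 + \left(-36 + 1296 + 576\right) = -118 + 1836 = 1718$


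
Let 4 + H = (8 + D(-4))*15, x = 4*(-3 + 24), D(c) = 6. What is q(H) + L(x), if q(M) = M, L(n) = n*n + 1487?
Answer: 8749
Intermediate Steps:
x = 84 (x = 4*21 = 84)
L(n) = 1487 + n**2 (L(n) = n**2 + 1487 = 1487 + n**2)
H = 206 (H = -4 + (8 + 6)*15 = -4 + 14*15 = -4 + 210 = 206)
q(H) + L(x) = 206 + (1487 + 84**2) = 206 + (1487 + 7056) = 206 + 8543 = 8749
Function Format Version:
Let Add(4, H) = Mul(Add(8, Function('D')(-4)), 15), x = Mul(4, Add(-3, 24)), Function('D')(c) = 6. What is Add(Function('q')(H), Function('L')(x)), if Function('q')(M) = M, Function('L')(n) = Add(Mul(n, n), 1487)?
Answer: 8749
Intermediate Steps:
x = 84 (x = Mul(4, 21) = 84)
Function('L')(n) = Add(1487, Pow(n, 2)) (Function('L')(n) = Add(Pow(n, 2), 1487) = Add(1487, Pow(n, 2)))
H = 206 (H = Add(-4, Mul(Add(8, 6), 15)) = Add(-4, Mul(14, 15)) = Add(-4, 210) = 206)
Add(Function('q')(H), Function('L')(x)) = Add(206, Add(1487, Pow(84, 2))) = Add(206, Add(1487, 7056)) = Add(206, 8543) = 8749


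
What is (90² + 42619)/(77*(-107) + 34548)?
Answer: 50719/26309 ≈ 1.9278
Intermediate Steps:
(90² + 42619)/(77*(-107) + 34548) = (8100 + 42619)/(-8239 + 34548) = 50719/26309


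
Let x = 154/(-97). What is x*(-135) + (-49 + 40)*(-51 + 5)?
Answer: 60948/97 ≈ 628.33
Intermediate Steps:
x = -154/97 (x = 154*(-1/97) = -154/97 ≈ -1.5876)
x*(-135) + (-49 + 40)*(-51 + 5) = -154/97*(-135) + (-49 + 40)*(-51 + 5) = 20790/97 - 9*(-46) = 20790/97 + 414 = 60948/97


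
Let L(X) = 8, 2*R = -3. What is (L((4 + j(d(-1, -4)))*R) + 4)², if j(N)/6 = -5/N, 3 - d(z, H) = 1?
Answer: 144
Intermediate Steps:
d(z, H) = 2 (d(z, H) = 3 - 1*1 = 3 - 1 = 2)
j(N) = -30/N (j(N) = 6*(-5/N) = -30/N)
R = -3/2 (R = (½)*(-3) = -3/2 ≈ -1.5000)
(L((4 + j(d(-1, -4)))*R) + 4)² = (8 + 4)² = 12² = 144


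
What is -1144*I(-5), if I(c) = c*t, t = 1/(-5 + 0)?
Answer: -1144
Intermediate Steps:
t = -1/5 (t = 1/(-5) = -1/5 ≈ -0.20000)
I(c) = -c/5 (I(c) = c*(-1/5) = -c/5)
-1144*I(-5) = -(-1144)*(-5)/5 = -1144*1 = -1144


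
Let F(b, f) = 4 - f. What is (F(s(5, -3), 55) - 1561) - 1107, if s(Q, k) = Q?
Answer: -2719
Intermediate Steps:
(F(s(5, -3), 55) - 1561) - 1107 = ((4 - 1*55) - 1561) - 1107 = ((4 - 55) - 1561) - 1107 = (-51 - 1561) - 1107 = -1612 - 1107 = -2719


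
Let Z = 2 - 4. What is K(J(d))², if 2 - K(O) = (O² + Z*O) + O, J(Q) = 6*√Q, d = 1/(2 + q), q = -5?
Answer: 184 + 56*I*√3 ≈ 184.0 + 96.995*I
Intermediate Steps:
Z = -2
d = -⅓ (d = 1/(2 - 5) = 1/(-3) = -⅓ ≈ -0.33333)
K(O) = 2 + O - O² (K(O) = 2 - ((O² - 2*O) + O) = 2 - (O² - O) = 2 + (O - O²) = 2 + O - O²)
K(J(d))² = (2 + 6*√(-⅓) - (6*√(-⅓))²)² = (2 + 6*(I*√3/3) - (6*(I*√3/3))²)² = (2 + 2*I*√3 - (2*I*√3)²)² = (2 + 2*I*√3 - 1*(-12))² = (2 + 2*I*√3 + 12)² = (14 + 2*I*√3)²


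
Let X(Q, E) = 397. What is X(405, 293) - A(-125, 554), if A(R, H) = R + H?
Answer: -32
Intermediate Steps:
A(R, H) = H + R
X(405, 293) - A(-125, 554) = 397 - (554 - 125) = 397 - 1*429 = 397 - 429 = -32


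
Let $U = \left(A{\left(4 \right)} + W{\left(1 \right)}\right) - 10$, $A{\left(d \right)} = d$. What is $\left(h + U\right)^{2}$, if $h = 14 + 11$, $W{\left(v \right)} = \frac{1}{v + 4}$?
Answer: $\frac{9216}{25} \approx 368.64$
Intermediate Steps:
$W{\left(v \right)} = \frac{1}{4 + v}$
$U = - \frac{29}{5}$ ($U = \left(4 + \frac{1}{4 + 1}\right) - 10 = \left(4 + \frac{1}{5}\right) - 10 = \frac{21}{5} - 10 = - \frac{29}{5} \approx -5.8$)
$h = 25$
$\left(h + U\right)^{2} = \left(25 - \frac{29}{5}\right)^{2} = \left(\frac{96}{5}\right)^{2} = \frac{9216}{25}$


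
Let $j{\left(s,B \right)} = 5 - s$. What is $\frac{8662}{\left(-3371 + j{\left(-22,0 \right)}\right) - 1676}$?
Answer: $- \frac{4331}{2510} \approx -1.7255$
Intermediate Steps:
$\frac{8662}{\left(-3371 + j{\left(-22,0 \right)}\right) - 1676} = \frac{8662}{\left(-3371 + \left(5 - -22\right)\right) - 1676} = \frac{8662}{\left(-3371 + \left(5 + 22\right)\right) - 1676} = \frac{8662}{\left(-3371 + 27\right) - 1676} = \frac{8662}{-3344 - 1676} = \frac{8662}{-5020} = 8662 \left(- \frac{1}{5020}\right) = - \frac{4331}{2510}$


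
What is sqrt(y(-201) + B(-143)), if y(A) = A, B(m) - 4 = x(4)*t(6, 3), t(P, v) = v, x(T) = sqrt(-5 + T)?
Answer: sqrt(-197 + 3*I) ≈ 0.1069 + 14.036*I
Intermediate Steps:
B(m) = 4 + 3*I (B(m) = 4 + sqrt(-5 + 4)*3 = 4 + sqrt(-1)*3 = 4 + I*3 = 4 + 3*I)
sqrt(y(-201) + B(-143)) = sqrt(-201 + (4 + 3*I)) = sqrt(-197 + 3*I)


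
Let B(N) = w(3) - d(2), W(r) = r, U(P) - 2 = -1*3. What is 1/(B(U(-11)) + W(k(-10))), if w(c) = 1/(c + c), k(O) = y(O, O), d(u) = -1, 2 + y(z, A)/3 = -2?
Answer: -6/65 ≈ -0.092308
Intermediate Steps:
y(z, A) = -12 (y(z, A) = -6 + 3*(-2) = -6 - 6 = -12)
U(P) = -1 (U(P) = 2 - 1*3 = 2 - 3 = -1)
k(O) = -12
w(c) = 1/(2*c)
B(N) = 7/6 (B(N) = (½)/3 - 1*(-1) = (½)*(⅓) + 1 = ⅙ + 1 = 7/6)
1/(B(U(-11)) + W(k(-10))) = 1/(7/6 - 12) = 1/(-65/6) = -6/65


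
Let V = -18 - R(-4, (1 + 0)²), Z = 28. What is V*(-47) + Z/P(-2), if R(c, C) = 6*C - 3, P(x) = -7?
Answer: 983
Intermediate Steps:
R(c, C) = -3 + 6*C
V = -21 (V = -18 - (-3 + 6*(1 + 0)²) = -18 - (-3 + 6*1²) = -18 - (-3 + 6*1) = -18 - (-3 + 6) = -18 - 1*3 = -18 - 3 = -21)
V*(-47) + Z/P(-2) = -21*(-47) + 28/(-7) = 987 + 28*(-⅐) = 987 - 4 = 983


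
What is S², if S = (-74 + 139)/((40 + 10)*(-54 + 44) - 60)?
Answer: 169/12544 ≈ 0.013473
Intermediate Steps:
S = -13/112 (S = 65/(50*(-10) - 60) = 65/(-500 - 60) = 65/(-560) = 65*(-1/560) = -13/112 ≈ -0.11607)
S² = (-13/112)² = 169/12544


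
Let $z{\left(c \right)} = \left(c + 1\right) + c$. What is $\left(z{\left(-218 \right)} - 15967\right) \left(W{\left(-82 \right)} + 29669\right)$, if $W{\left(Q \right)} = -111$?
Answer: $-484810316$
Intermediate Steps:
$z{\left(c \right)} = 1 + 2 c$ ($z{\left(c \right)} = \left(1 + c\right) + c = 1 + 2 c$)
$\left(z{\left(-218 \right)} - 15967\right) \left(W{\left(-82 \right)} + 29669\right) = \left(\left(1 + 2 \left(-218\right)\right) - 15967\right) \left(-111 + 29669\right) = \left(\left(1 - 436\right) - 15967\right) 29558 = \left(-435 - 15967\right) 29558 = \left(-16402\right) 29558 = -484810316$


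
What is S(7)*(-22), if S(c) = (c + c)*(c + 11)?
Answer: -5544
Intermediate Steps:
S(c) = 2*c*(11 + c) (S(c) = (2*c)*(11 + c) = 2*c*(11 + c))
S(7)*(-22) = (2*7*(11 + 7))*(-22) = (2*7*18)*(-22) = 252*(-22) = -5544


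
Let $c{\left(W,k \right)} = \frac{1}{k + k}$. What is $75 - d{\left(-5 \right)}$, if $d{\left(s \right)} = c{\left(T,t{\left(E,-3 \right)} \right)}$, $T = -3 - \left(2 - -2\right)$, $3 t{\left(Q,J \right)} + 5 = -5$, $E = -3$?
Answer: $\frac{1503}{20} \approx 75.15$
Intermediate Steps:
$t{\left(Q,J \right)} = - \frac{10}{3}$ ($t{\left(Q,J \right)} = - \frac{5}{3} + \frac{1}{3} \left(-5\right) = - \frac{5}{3} - \frac{5}{3} = - \frac{10}{3}$)
$T = -7$ ($T = -3 - \left(2 + 2\right) = -3 - 4 = -7$)
$c{\left(W,k \right)} = \frac{1}{2 k}$
$d{\left(s \right)} = - \frac{3}{20}$ ($d{\left(s \right)} = \frac{1}{2 \left(- \frac{10}{3}\right)} = \frac{1}{2} \left(- \frac{3}{10}\right) = - \frac{3}{20}$)
$75 - d{\left(-5 \right)} = 75 - - \frac{3}{20} = 75 + \frac{3}{20} = \frac{1503}{20}$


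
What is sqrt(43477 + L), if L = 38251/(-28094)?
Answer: sqrt(34314140467178)/28094 ≈ 208.51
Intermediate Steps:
L = -38251/28094 (L = 38251*(-1/28094) = -38251/28094 ≈ -1.3615)
sqrt(43477 + L) = sqrt(43477 - 38251/28094) = sqrt(1221404587/28094) = sqrt(34314140467178)/28094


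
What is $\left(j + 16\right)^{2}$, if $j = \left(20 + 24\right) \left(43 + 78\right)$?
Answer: $28515600$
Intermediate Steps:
$j = 5324$ ($j = 44 \cdot 121 = 5324$)
$\left(j + 16\right)^{2} = \left(5324 + 16\right)^{2} = 5340^{2} = 28515600$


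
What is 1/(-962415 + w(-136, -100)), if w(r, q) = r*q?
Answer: -1/948815 ≈ -1.0539e-6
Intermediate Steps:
w(r, q) = q*r
1/(-962415 + w(-136, -100)) = 1/(-962415 - 100*(-136)) = 1/(-962415 + 13600) = 1/(-948815) = -1/948815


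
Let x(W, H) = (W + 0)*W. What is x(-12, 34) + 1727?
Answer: 1871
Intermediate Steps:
x(W, H) = W² (x(W, H) = W*W = W²)
x(-12, 34) + 1727 = (-12)² + 1727 = 144 + 1727 = 1871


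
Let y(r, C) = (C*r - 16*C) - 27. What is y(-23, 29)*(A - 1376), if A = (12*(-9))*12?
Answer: 3094176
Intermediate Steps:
y(r, C) = -27 - 16*C + C*r (y(r, C) = (-16*C + C*r) - 27 = -27 - 16*C + C*r)
A = -1296 (A = -108*12 = -1296)
y(-23, 29)*(A - 1376) = (-27 - 16*29 + 29*(-23))*(-1296 - 1376) = (-27 - 464 - 667)*(-2672) = -1158*(-2672) = 3094176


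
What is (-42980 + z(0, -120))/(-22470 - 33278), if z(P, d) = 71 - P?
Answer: 42909/55748 ≈ 0.76970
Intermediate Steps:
(-42980 + z(0, -120))/(-22470 - 33278) = (-42980 + (71 - 1*0))/(-22470 - 33278) = (-42980 + (71 + 0))/(-55748) = (-42980 + 71)*(-1/55748) = -42909*(-1/55748) = 42909/55748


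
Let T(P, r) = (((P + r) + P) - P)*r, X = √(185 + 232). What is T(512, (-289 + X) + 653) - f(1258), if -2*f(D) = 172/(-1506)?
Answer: 240418550/753 + 1240*√417 ≈ 3.4460e+5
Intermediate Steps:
X = √417 ≈ 20.421
f(D) = 43/753 (f(D) = -86/(-1506) = -86*(-1)/1506 = -½*(-86/753) = 43/753)
T(P, r) = r*(P + r) (T(P, r) = ((r + 2*P) - P)*r = (P + r)*r = r*(P + r))
T(512, (-289 + X) + 653) - f(1258) = ((-289 + √417) + 653)*(512 + ((-289 + √417) + 653)) - 1*43/753 = (364 + √417)*(512 + (364 + √417)) - 43/753 = (364 + √417)*(876 + √417) - 43/753 = -43/753 + (364 + √417)*(876 + √417)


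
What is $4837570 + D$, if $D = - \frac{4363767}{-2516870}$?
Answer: $\frac{12175539169667}{2516870} \approx 4.8376 \cdot 10^{6}$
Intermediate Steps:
$D = \frac{4363767}{2516870}$ ($D = \left(-4363767\right) \left(- \frac{1}{2516870}\right) = \frac{4363767}{2516870} \approx 1.7338$)
$4837570 + D = 4837570 + \frac{4363767}{2516870} = \frac{12175539169667}{2516870}$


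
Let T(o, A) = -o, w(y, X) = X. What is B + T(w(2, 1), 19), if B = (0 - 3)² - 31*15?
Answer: -457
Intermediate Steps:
B = -456 (B = (-3)² - 465 = 9 - 465 = -456)
B + T(w(2, 1), 19) = -456 - 1*1 = -456 - 1 = -457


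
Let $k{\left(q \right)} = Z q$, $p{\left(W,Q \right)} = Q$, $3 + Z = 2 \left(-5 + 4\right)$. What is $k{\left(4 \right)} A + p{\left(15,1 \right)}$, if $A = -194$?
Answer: $3881$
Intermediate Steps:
$Z = -5$ ($Z = -3 + 2 \left(-5 + 4\right) = -3 + 2 \left(-1\right) = -3 - 2 = -5$)
$k{\left(q \right)} = - 5 q$
$k{\left(4 \right)} A + p{\left(15,1 \right)} = \left(-5\right) 4 \left(-194\right) + 1 = \left(-20\right) \left(-194\right) + 1 = 3880 + 1 = 3881$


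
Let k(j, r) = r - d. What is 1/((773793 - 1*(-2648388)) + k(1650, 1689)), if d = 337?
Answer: 1/3423533 ≈ 2.9210e-7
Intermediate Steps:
k(j, r) = -337 + r (k(j, r) = r - 1*337 = r - 337 = -337 + r)
1/((773793 - 1*(-2648388)) + k(1650, 1689)) = 1/((773793 - 1*(-2648388)) + (-337 + 1689)) = 1/((773793 + 2648388) + 1352) = 1/(3422181 + 1352) = 1/3423533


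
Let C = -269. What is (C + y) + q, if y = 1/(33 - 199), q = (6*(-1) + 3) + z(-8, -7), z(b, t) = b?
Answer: -46481/166 ≈ -280.01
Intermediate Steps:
q = -11 (q = (6*(-1) + 3) - 8 = (-6 + 3) - 8 = -3 - 8 = -11)
y = -1/166 (y = 1/(-166) = -1/166 ≈ -0.0060241)
(C + y) + q = (-269 - 1/166) - 11 = -44655/166 - 11 = -46481/166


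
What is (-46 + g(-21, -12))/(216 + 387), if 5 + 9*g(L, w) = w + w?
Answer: -443/5427 ≈ -0.081629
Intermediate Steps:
g(L, w) = -5/9 + 2*w/9 (g(L, w) = -5/9 + (w + w)/9 = -5/9 + (2*w)/9 = -5/9 + 2*w/9)
(-46 + g(-21, -12))/(216 + 387) = (-46 + (-5/9 + (2/9)*(-12)))/(216 + 387) = (-46 + (-5/9 - 8/3))/603 = (-46 - 29/9)*(1/603) = -443/9*1/603 = -443/5427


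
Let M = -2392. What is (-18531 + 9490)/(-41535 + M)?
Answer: 9041/43927 ≈ 0.20582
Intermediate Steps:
(-18531 + 9490)/(-41535 + M) = (-18531 + 9490)/(-41535 - 2392) = -9041/(-43927) = -9041*(-1/43927) = 9041/43927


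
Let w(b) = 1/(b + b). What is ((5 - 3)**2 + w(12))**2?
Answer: 9409/576 ≈ 16.335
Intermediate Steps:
w(b) = 1/(2*b)
((5 - 3)**2 + w(12))**2 = ((5 - 3)**2 + (1/2)/12)**2 = (2**2 + (1/2)*(1/12))**2 = (4 + 1/24)**2 = (97/24)**2 = 9409/576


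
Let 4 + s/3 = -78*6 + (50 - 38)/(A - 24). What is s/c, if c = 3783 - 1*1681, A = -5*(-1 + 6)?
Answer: -34710/51499 ≈ -0.67399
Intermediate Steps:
A = -25 (A = -5*5 = -25)
c = 2102 (c = 3783 - 1681 = 2102)
s = -69420/49 (s = -12 + 3*(-78*6 + (50 - 38)/(-25 - 24)) = -12 + 3*(-468 + 12/(-49)) = -12 + 3*(-468 + 12*(-1/49)) = -12 + 3*(-468 - 12/49) = -12 + 3*(-22944/49) = -12 - 68832/49 = -69420/49 ≈ -1416.7)
s/c = -69420/49/2102 = -69420/49*1/2102 = -34710/51499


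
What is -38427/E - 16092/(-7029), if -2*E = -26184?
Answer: -2200997/3408284 ≈ -0.64578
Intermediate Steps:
E = 13092 (E = -½*(-26184) = 13092)
-38427/E - 16092/(-7029) = -38427/13092 - 16092/(-7029) = -38427*1/13092 - 16092*(-1/7029) = -12809/4364 + 1788/781 = -2200997/3408284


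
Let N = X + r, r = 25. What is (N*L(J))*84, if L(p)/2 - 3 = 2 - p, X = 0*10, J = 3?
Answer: 8400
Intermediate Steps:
X = 0
L(p) = 10 - 2*p (L(p) = 6 + 2*(2 - p) = 6 + (4 - 2*p) = 10 - 2*p)
N = 25 (N = 0 + 25 = 25)
(N*L(J))*84 = (25*(10 - 2*3))*84 = (25*(10 - 6))*84 = (25*4)*84 = 100*84 = 8400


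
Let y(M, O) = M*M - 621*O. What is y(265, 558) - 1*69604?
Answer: -345897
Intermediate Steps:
y(M, O) = M² - 621*O
y(265, 558) - 1*69604 = (265² - 621*558) - 1*69604 = (70225 - 346518) - 69604 = -276293 - 69604 = -345897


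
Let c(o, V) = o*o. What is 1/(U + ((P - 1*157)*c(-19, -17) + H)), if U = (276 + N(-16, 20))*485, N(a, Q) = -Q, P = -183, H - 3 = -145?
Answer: 1/1278 ≈ 0.00078247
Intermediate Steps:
H = -142 (H = 3 - 145 = -142)
c(o, V) = o²
U = 124160 (U = (276 - 1*20)*485 = (276 - 20)*485 = 256*485 = 124160)
1/(U + ((P - 1*157)*c(-19, -17) + H)) = 1/(124160 + ((-183 - 1*157)*(-19)² - 142)) = 1/(124160 + ((-183 - 157)*361 - 142)) = 1/(124160 + (-340*361 - 142)) = 1/(124160 + (-122740 - 142)) = 1/(124160 - 122882) = 1/1278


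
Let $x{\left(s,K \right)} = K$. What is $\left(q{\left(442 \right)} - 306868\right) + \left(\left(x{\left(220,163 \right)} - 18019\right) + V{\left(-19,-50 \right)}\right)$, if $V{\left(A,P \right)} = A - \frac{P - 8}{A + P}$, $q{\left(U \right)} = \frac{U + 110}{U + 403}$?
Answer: $- \frac{18934151537}{58305} \approx -3.2474 \cdot 10^{5}$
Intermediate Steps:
$q{\left(U \right)} = \frac{110 + U}{403 + U}$
$V{\left(A,P \right)} = A - \frac{-8 + P}{A + P}$
$\left(q{\left(442 \right)} - 306868\right) + \left(\left(x{\left(220,163 \right)} - 18019\right) + V{\left(-19,-50 \right)}\right) = \left(\frac{110 + 442}{403 + 442} - 306868\right) + \left(\left(163 - 18019\right) + \frac{8 + \left(-19\right)^{2} - -50 - -950}{-19 - 50}\right) = \left(\frac{1}{845} \cdot 552 - 306868\right) - \left(17856 - \frac{8 + 361 + 50 + 950}{-69}\right) = \left(\frac{1}{845} \cdot 552 - 306868\right) - \frac{1233433}{69} = \left(\frac{552}{845} - 306868\right) - \frac{1233433}{69} = - \frac{259302908}{845} - \frac{1233433}{69} = - \frac{18934151537}{58305}$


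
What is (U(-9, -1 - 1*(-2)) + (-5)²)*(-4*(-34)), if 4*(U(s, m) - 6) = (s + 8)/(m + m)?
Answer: 4199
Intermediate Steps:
U(s, m) = 6 + (8 + s)/(8*m) (U(s, m) = 6 + ((s + 8)/(m + m))/4 = 6 + ((8 + s)/((2*m)))/4 = 6 + ((8 + s)*(1/(2*m)))/4 = 6 + ((8 + s)/(2*m))/4 = 6 + (8 + s)/(8*m))
(U(-9, -1 - 1*(-2)) + (-5)²)*(-4*(-34)) = ((8 - 9 + 48*(-1 - 1*(-2)))/(8*(-1 - 1*(-2))) + (-5)²)*(-4*(-34)) = ((8 - 9 + 48*(-1 + 2))/(8*(-1 + 2)) + 25)*136 = ((⅛)*(8 - 9 + 48*1)/1 + 25)*136 = ((⅛)*1*(8 - 9 + 48) + 25)*136 = ((⅛)*1*47 + 25)*136 = (47/8 + 25)*136 = (247/8)*136 = 4199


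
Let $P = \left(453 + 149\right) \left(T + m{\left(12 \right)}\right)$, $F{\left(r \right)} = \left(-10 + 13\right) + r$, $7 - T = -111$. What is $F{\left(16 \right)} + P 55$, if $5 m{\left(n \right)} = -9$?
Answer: $3847401$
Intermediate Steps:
$T = 118$ ($T = 7 - -111 = 7 + 111 = 118$)
$m{\left(n \right)} = - \frac{9}{5}$ ($m{\left(n \right)} = \frac{1}{5} \left(-9\right) = - \frac{9}{5}$)
$F{\left(r \right)} = 3 + r$
$P = \frac{349762}{5}$ ($P = \left(453 + 149\right) \left(118 - \frac{9}{5}\right) = 602 \cdot \frac{581}{5} = \frac{349762}{5} \approx 69952.0$)
$F{\left(16 \right)} + P 55 = \left(3 + 16\right) + \frac{349762}{5} \cdot 55 = 19 + 3847382 = 3847401$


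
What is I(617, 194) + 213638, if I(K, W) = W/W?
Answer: 213639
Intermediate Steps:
I(K, W) = 1
I(617, 194) + 213638 = 1 + 213638 = 213639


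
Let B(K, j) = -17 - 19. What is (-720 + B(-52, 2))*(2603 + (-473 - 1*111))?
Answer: -1526364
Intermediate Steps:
B(K, j) = -36
(-720 + B(-52, 2))*(2603 + (-473 - 1*111)) = (-720 - 36)*(2603 + (-473 - 1*111)) = -756*(2603 + (-473 - 111)) = -756*(2603 - 584) = -756*2019 = -1526364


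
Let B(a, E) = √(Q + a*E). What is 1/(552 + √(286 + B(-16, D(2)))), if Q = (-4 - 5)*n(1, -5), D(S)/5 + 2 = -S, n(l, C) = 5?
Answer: 1/(552 + √(286 + 5*√11)) ≈ 0.0017563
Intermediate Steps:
D(S) = -10 - 5*S (D(S) = -10 + 5*(-S) = -10 - 5*S)
Q = -45 (Q = (-4 - 5)*5 = -9*5 = -45)
B(a, E) = √(-45 + E*a) (B(a, E) = √(-45 + a*E) = √(-45 + E*a))
1/(552 + √(286 + B(-16, D(2)))) = 1/(552 + √(286 + √(-45 + (-10 - 5*2)*(-16)))) = 1/(552 + √(286 + √(-45 + (-10 - 10)*(-16)))) = 1/(552 + √(286 + √(-45 - 20*(-16)))) = 1/(552 + √(286 + √(-45 + 320))) = 1/(552 + √(286 + √275)) = 1/(552 + √(286 + 5*√11))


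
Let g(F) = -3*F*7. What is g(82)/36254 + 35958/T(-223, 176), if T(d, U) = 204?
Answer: 108605837/616318 ≈ 176.22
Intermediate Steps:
g(F) = -21*F
g(82)/36254 + 35958/T(-223, 176) = -21*82/36254 + 35958/204 = -1722*1/36254 + 35958*(1/204) = -861/18127 + 5993/34 = 108605837/616318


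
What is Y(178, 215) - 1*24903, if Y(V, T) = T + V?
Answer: -24510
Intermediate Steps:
Y(178, 215) - 1*24903 = (215 + 178) - 1*24903 = 393 - 24903 = -24510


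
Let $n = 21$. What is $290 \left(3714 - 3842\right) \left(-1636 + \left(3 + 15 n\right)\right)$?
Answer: $48924160$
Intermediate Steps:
$290 \left(3714 - 3842\right) \left(-1636 + \left(3 + 15 n\right)\right) = 290 \left(3714 - 3842\right) \left(-1636 + \left(3 + 15 \cdot 21\right)\right) = 290 \left(- 128 \left(-1636 + \left(3 + 315\right)\right)\right) = 290 \left(- 128 \left(-1636 + 318\right)\right) = 290 \left(\left(-128\right) \left(-1318\right)\right) = 290 \cdot 168704 = 48924160$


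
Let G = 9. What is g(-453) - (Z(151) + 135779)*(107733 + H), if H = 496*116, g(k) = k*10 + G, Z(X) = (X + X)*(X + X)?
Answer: -37513257948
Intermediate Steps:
Z(X) = 4*X² (Z(X) = (2*X)*(2*X) = 4*X²)
g(k) = 9 + 10*k (g(k) = k*10 + 9 = 10*k + 9 = 9 + 10*k)
H = 57536
g(-453) - (Z(151) + 135779)*(107733 + H) = (9 + 10*(-453)) - (4*151² + 135779)*(107733 + 57536) = (9 - 4530) - (4*22801 + 135779)*165269 = -4521 - (91204 + 135779)*165269 = -4521 - 226983*165269 = -4521 - 1*37513253427 = -4521 - 37513253427 = -37513257948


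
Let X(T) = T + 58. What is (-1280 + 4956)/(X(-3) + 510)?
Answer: 3676/565 ≈ 6.5062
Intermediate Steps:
X(T) = 58 + T
(-1280 + 4956)/(X(-3) + 510) = (-1280 + 4956)/((58 - 3) + 510) = 3676/(55 + 510) = 3676/565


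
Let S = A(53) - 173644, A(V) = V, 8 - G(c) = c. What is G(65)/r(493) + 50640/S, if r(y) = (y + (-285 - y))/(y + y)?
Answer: 170907526/867955 ≈ 196.91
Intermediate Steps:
G(c) = 8 - c
S = -173591 (S = 53 - 173644 = -173591)
r(y) = -285/(2*y) (r(y) = -285*1/(2*y) = -285/(2*y))
G(65)/r(493) + 50640/S = (8 - 1*65)/((-285/2/493)) + 50640/(-173591) = (8 - 65)/((-285/2*1/493)) + 50640*(-1/173591) = -57/(-285/986) - 50640/173591 = -57*(-986/285) - 50640/173591 = 986/5 - 50640/173591 = 170907526/867955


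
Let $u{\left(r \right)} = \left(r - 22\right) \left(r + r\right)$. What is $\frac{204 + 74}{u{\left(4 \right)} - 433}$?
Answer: $- \frac{278}{577} \approx -0.4818$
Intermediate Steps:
$u{\left(r \right)} = 2 r \left(-22 + r\right)$ ($u{\left(r \right)} = \left(-22 + r\right) 2 r = 2 r \left(-22 + r\right)$)
$\frac{204 + 74}{u{\left(4 \right)} - 433} = \frac{204 + 74}{2 \cdot 4 \left(-22 + 4\right) - 433} = \frac{278}{2 \cdot 4 \left(-18\right) - 433} = \frac{278}{-144 - 433} = \frac{278}{-577} = 278 \left(- \frac{1}{577}\right) = - \frac{278}{577}$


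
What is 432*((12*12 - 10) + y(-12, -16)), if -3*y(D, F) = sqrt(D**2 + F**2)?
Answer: 55008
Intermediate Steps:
y(D, F) = -sqrt(D**2 + F**2)/3
432*((12*12 - 10) + y(-12, -16)) = 432*((12*12 - 10) - sqrt((-12)**2 + (-16)**2)/3) = 432*((144 - 10) - sqrt(144 + 256)/3) = 432*(134 - sqrt(400)/3) = 432*(134 - 1/3*20) = 432*(134 - 20/3) = 432*(382/3) = 55008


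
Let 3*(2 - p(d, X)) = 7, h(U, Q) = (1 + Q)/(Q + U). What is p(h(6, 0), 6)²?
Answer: ⅑ ≈ 0.11111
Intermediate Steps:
h(U, Q) = (1 + Q)/(Q + U)
p(d, X) = -⅓ (p(d, X) = 2 - ⅓*7 = 2 - 7/3 = -⅓)
p(h(6, 0), 6)² = (-⅓)² = ⅑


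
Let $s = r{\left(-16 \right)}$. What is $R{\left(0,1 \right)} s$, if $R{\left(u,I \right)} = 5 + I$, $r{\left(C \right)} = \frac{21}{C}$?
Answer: $- \frac{63}{8} \approx -7.875$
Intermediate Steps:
$s = - \frac{21}{16}$ ($s = \frac{21}{-16} = 21 \left(- \frac{1}{16}\right) = - \frac{21}{16} \approx -1.3125$)
$R{\left(0,1 \right)} s = \left(5 + 1\right) \left(- \frac{21}{16}\right) = 6 \left(- \frac{21}{16}\right) = - \frac{63}{8}$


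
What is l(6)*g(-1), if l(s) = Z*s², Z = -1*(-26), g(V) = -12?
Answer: -11232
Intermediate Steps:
Z = 26
l(s) = 26*s²
l(6)*g(-1) = (26*6²)*(-12) = (26*36)*(-12) = 936*(-12) = -11232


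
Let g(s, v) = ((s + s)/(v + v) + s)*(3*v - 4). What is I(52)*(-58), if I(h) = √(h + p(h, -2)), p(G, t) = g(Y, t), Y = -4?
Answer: -348*√2 ≈ -492.15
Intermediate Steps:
g(s, v) = (-4 + 3*v)*(s + s/v) (g(s, v) = ((2*s)/((2*v)) + s)*(-4 + 3*v) = ((2*s)*(1/(2*v)) + s)*(-4 + 3*v) = (s/v + s)*(-4 + 3*v) = (s + s/v)*(-4 + 3*v) = (-4 + 3*v)*(s + s/v))
p(G, t) = -4*(-4 + t*(-1 + 3*t))/t
I(h) = √(20 + h) (I(h) = √(h + (4 - 12*(-2) + 16/(-2))) = √(h + (4 + 24 + 16*(-½))) = √(h + (4 + 24 - 8)) = √(h + 20) = √(20 + h))
I(52)*(-58) = √(20 + 52)*(-58) = √72*(-58) = (6*√2)*(-58) = -348*√2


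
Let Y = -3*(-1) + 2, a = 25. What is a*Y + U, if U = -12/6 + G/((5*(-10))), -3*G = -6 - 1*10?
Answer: 9217/75 ≈ 122.89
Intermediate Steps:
G = 16/3 (G = -(-6 - 1*10)/3 = -(-6 - 10)/3 = -1/3*(-16) = 16/3 ≈ 5.3333)
U = -158/75 (U = -12/6 + 16/(3*((5*(-10)))) = -12*1/6 + (16/3)/(-50) = -2 + (16/3)*(-1/50) = -2 - 8/75 = -158/75 ≈ -2.1067)
Y = 5 (Y = 3 + 2 = 5)
a*Y + U = 25*5 - 158/75 = 125 - 158/75 = 9217/75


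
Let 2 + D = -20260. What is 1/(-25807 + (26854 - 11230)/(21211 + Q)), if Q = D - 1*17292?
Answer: -16343/421779425 ≈ -3.8748e-5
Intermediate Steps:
D = -20262 (D = -2 - 20260 = -20262)
Q = -37554 (Q = -20262 - 1*17292 = -20262 - 17292 = -37554)
1/(-25807 + (26854 - 11230)/(21211 + Q)) = 1/(-25807 + (26854 - 11230)/(21211 - 37554)) = 1/(-25807 + 15624/(-16343)) = 1/(-25807 + 15624*(-1/16343)) = 1/(-25807 - 15624/16343) = 1/(-421779425/16343) = -16343/421779425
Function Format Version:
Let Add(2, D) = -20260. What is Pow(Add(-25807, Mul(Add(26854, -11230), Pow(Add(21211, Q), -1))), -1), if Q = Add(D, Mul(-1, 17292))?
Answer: Rational(-16343, 421779425) ≈ -3.8748e-5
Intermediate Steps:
D = -20262 (D = Add(-2, -20260) = -20262)
Q = -37554 (Q = Add(-20262, Mul(-1, 17292)) = Add(-20262, -17292) = -37554)
Pow(Add(-25807, Mul(Add(26854, -11230), Pow(Add(21211, Q), -1))), -1) = Pow(Add(-25807, Mul(Add(26854, -11230), Pow(Add(21211, -37554), -1))), -1) = Pow(Add(-25807, Mul(15624, Pow(-16343, -1))), -1) = Pow(Add(-25807, Mul(15624, Rational(-1, 16343))), -1) = Pow(Add(-25807, Rational(-15624, 16343)), -1) = Pow(Rational(-421779425, 16343), -1) = Rational(-16343, 421779425)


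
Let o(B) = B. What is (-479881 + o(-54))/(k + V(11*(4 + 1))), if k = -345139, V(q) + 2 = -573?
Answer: 479935/345714 ≈ 1.3882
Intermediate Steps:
V(q) = -575 (V(q) = -2 - 573 = -575)
(-479881 + o(-54))/(k + V(11*(4 + 1))) = (-479881 - 54)/(-345139 - 575) = -479935/(-345714) = -479935*(-1/345714) = 479935/345714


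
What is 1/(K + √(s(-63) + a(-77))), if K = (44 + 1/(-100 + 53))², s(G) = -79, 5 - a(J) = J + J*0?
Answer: 3145976067/6084715872026 - 4879681*√3/18254147616078 ≈ 0.00051657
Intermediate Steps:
a(J) = 5 - J (a(J) = 5 - (J + J*0) = 5 - (J + 0) = 5 - J)
K = 4272489/2209 (K = (44 + 1/(-47))² = (44 - 1/47)² = (2067/47)² = 4272489/2209 ≈ 1934.1)
1/(K + √(s(-63) + a(-77))) = 1/(4272489/2209 + √(-79 + (5 - 1*(-77)))) = 1/(4272489/2209 + √(-79 + (5 + 77))) = 1/(4272489/2209 + √(-79 + 82)) = 1/(4272489/2209 + √3)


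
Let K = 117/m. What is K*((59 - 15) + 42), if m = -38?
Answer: -5031/19 ≈ -264.79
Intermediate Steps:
K = -117/38 (K = 117/(-38) = 117*(-1/38) = -117/38 ≈ -3.0789)
K*((59 - 15) + 42) = -117*((59 - 15) + 42)/38 = -117*(44 + 42)/38 = -117/38*86 = -5031/19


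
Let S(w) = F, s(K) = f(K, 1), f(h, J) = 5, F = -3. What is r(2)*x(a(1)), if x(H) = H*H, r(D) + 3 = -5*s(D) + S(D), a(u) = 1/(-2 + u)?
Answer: -31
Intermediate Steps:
s(K) = 5
S(w) = -3
r(D) = -31 (r(D) = -3 + (-5*5 - 3) = -3 + (-25 - 3) = -3 - 28 = -31)
x(H) = H²
r(2)*x(a(1)) = -31/(-2 + 1)² = -31*(1/(-1))² = -31*(-1)² = -31*1 = -31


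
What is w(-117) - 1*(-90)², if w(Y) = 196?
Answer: -7904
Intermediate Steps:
w(-117) - 1*(-90)² = 196 - 1*(-90)² = 196 - 1*8100 = 196 - 8100 = -7904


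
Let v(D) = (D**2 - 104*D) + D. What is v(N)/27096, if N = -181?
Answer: 12851/6774 ≈ 1.8971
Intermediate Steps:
v(D) = D**2 - 103*D
v(N)/27096 = -181*(-103 - 181)/27096 = -181*(-284)*(1/27096) = 51404*(1/27096) = 12851/6774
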